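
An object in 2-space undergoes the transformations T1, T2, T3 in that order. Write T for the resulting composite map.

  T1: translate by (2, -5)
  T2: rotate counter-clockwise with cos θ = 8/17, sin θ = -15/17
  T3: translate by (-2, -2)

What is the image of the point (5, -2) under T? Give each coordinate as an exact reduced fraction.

T1 translate by (2, -5): (5, -2) → (7, -7)
T2 rotate counter-clockwise with cos θ = 8/17, sin θ = -15/17: (7, -7) → (-49/17, -161/17)
T3 translate by (-2, -2): (-49/17, -161/17) → (-83/17, -195/17)

T(p) = (-83/17, -195/17)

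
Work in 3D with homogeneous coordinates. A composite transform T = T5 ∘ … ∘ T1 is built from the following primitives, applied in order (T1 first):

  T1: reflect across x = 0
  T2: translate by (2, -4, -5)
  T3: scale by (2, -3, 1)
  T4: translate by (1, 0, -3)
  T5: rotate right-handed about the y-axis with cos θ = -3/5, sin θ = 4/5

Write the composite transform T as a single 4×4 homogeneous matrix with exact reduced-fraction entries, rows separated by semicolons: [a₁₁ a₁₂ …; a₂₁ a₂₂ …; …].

T1 = [-1 0 0 0; 0 1 0 0; 0 0 1 0; 0 0 0 1]
T2·T1 = [-1 0 0 2; 0 1 0 -4; 0 0 1 -5; 0 0 0 1]
T3·…·T1 = [-2 0 0 4; 0 -3 0 12; 0 0 1 -5; 0 0 0 1]
T4·…·T1 = [-2 0 0 5; 0 -3 0 12; 0 0 1 -8; 0 0 0 1]
T5·…·T1 = [6/5 0 4/5 -47/5; 0 -3 0 12; 8/5 0 -3/5 4/5; 0 0 0 1]

T = [6/5 0 4/5 -47/5; 0 -3 0 12; 8/5 0 -3/5 4/5; 0 0 0 1]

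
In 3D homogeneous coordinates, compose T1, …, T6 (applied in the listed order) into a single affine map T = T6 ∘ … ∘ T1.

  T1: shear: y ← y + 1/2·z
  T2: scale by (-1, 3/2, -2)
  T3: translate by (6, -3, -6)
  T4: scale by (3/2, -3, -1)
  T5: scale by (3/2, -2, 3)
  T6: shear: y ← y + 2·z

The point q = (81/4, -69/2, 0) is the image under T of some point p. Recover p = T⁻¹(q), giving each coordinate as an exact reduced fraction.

p = (-3, -1/3, -3)

T1 = [1 0 0 0; 0 1 1/2 0; 0 0 1 0; 0 0 0 1]
T2·T1 = [-1 0 0 0; 0 3/2 3/4 0; 0 0 -2 0; 0 0 0 1]
T3·…·T1 = [-1 0 0 6; 0 3/2 3/4 -3; 0 0 -2 -6; 0 0 0 1]
T4·…·T1 = [-3/2 0 0 9; 0 -9/2 -9/4 9; 0 0 2 6; 0 0 0 1]
T5·…·T1 = [-9/4 0 0 27/2; 0 9 9/2 -18; 0 0 6 18; 0 0 0 1]
T6·…·T1 = [-9/4 0 0 27/2; 0 9 33/2 18; 0 0 6 18; 0 0 0 1]
det M = -243/2; M⁻¹ = [-4/9 0 0 6; 0 1/9 -11/36 7/2; 0 0 1/6 -3; 0 0 0 1]
M⁻¹ · (81/4, -69/2, 0)ᵀ = (-3, -1/3, -3)ᵀ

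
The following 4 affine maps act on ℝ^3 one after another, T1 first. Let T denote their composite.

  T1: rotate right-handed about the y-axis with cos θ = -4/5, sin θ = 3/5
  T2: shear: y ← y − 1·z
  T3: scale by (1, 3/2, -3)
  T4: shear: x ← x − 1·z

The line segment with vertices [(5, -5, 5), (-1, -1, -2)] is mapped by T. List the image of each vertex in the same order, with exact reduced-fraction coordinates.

T1 rotate right-handed about the y-axis with cos θ = -4/5, sin θ = 3/5: (5, -5, 5) → (-1, -5, -7); (-1, -1, -2) → (-2/5, -1, 11/5)
T2 shear: y ← y − 1·z: (-1, -5, -7) → (-1, 2, -7); (-2/5, -1, 11/5) → (-2/5, -16/5, 11/5)
T3 scale by (1, 3/2, -3): (-1, 2, -7) → (-1, 3, 21); (-2/5, -16/5, 11/5) → (-2/5, -24/5, -33/5)
T4 shear: x ← x − 1·z: (-1, 3, 21) → (-22, 3, 21); (-2/5, -24/5, -33/5) → (31/5, -24/5, -33/5)

image vertices: (-22, 3, 21), (31/5, -24/5, -33/5)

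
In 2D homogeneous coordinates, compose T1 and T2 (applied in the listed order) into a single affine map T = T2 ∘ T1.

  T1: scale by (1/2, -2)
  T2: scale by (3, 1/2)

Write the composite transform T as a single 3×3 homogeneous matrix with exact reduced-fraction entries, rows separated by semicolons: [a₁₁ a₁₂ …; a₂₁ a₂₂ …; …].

T1 = [1/2 0 0; 0 -2 0; 0 0 1]
T2·T1 = [3/2 0 0; 0 -1 0; 0 0 1]

T = [3/2 0 0; 0 -1 0; 0 0 1]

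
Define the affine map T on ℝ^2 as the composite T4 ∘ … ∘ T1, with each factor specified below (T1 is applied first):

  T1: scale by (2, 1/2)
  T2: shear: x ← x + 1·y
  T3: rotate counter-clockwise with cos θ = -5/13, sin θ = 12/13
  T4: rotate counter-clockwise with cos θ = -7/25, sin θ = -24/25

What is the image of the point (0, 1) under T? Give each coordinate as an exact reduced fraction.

T(p) = (287/650, 359/650)

T1 scale by (2, 1/2): (0, 1) → (0, 1/2)
T2 shear: x ← x + 1·y: (0, 1/2) → (1/2, 1/2)
T3 rotate counter-clockwise with cos θ = -5/13, sin θ = 12/13: (1/2, 1/2) → (-17/26, 7/26)
T4 rotate counter-clockwise with cos θ = -7/25, sin θ = -24/25: (-17/26, 7/26) → (287/650, 359/650)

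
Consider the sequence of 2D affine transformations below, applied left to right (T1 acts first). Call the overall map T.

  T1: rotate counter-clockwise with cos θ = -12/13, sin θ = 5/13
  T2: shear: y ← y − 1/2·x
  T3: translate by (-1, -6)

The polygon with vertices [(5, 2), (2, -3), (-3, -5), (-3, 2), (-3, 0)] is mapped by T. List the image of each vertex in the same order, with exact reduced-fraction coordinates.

image vertices: (-83/13, -42/13), (-22/13, -55/26), (48/13, -127/26), (1, -10), (23/13, -111/13)

T1 rotate counter-clockwise with cos θ = -12/13, sin θ = 5/13: (5, 2) → (-70/13, 1/13); (2, -3) → (-9/13, 46/13); (-3, -5) → (61/13, 45/13); (-3, 2) → (2, -3); (-3, 0) → (36/13, -15/13)
T2 shear: y ← y − 1/2·x: (-70/13, 1/13) → (-70/13, 36/13); (-9/13, 46/13) → (-9/13, 101/26); (61/13, 45/13) → (61/13, 29/26); (2, -3) → (2, -4); (36/13, -15/13) → (36/13, -33/13)
T3 translate by (-1, -6): (-70/13, 36/13) → (-83/13, -42/13); (-9/13, 101/26) → (-22/13, -55/26); (61/13, 29/26) → (48/13, -127/26); (2, -4) → (1, -10); (36/13, -33/13) → (23/13, -111/13)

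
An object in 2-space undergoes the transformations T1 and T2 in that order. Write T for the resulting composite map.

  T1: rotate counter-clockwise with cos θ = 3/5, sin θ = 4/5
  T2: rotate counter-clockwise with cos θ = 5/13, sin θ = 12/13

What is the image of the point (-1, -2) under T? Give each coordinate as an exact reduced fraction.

T(p) = (29/13, 2/13)

T1 rotate counter-clockwise with cos θ = 3/5, sin θ = 4/5: (-1, -2) → (1, -2)
T2 rotate counter-clockwise with cos θ = 5/13, sin θ = 12/13: (1, -2) → (29/13, 2/13)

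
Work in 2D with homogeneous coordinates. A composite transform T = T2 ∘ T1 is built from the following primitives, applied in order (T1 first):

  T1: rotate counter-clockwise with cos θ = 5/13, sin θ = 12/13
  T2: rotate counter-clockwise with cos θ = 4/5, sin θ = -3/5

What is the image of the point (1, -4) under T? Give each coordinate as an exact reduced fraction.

T(p) = (188/65, -191/65)

T1 rotate counter-clockwise with cos θ = 5/13, sin θ = 12/13: (1, -4) → (53/13, -8/13)
T2 rotate counter-clockwise with cos θ = 4/5, sin θ = -3/5: (53/13, -8/13) → (188/65, -191/65)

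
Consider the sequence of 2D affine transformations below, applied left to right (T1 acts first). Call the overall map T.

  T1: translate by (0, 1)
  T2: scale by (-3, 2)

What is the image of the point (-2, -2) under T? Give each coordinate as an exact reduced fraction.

T1 translate by (0, 1): (-2, -2) → (-2, -1)
T2 scale by (-3, 2): (-2, -1) → (6, -2)

T(p) = (6, -2)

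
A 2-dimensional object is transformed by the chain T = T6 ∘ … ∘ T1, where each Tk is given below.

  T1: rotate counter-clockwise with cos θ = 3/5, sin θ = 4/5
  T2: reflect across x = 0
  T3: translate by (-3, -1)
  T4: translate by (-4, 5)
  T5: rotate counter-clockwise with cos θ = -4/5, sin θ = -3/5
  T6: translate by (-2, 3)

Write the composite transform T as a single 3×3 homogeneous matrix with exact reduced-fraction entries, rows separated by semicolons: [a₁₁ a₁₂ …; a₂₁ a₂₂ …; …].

T = [24/25 -7/25 6; -7/25 -24/25 4; 0 0 1]

T1 = [3/5 -4/5 0; 4/5 3/5 0; 0 0 1]
T2·T1 = [-3/5 4/5 0; 4/5 3/5 0; 0 0 1]
T3·…·T1 = [-3/5 4/5 -3; 4/5 3/5 -1; 0 0 1]
T4·…·T1 = [-3/5 4/5 -7; 4/5 3/5 4; 0 0 1]
T5·…·T1 = [24/25 -7/25 8; -7/25 -24/25 1; 0 0 1]
T6·…·T1 = [24/25 -7/25 6; -7/25 -24/25 4; 0 0 1]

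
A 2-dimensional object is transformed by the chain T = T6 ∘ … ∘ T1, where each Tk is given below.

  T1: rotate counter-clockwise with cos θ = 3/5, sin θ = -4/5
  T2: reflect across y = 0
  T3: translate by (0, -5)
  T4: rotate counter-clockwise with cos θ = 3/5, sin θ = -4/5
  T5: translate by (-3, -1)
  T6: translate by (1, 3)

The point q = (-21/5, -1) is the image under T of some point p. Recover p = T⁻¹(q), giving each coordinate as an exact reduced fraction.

T1 = [3/5 4/5 0; -4/5 3/5 0; 0 0 1]
T2·T1 = [3/5 4/5 0; 4/5 -3/5 0; 0 0 1]
T3·…·T1 = [3/5 4/5 0; 4/5 -3/5 -5; 0 0 1]
T4·…·T1 = [1 0 -4; 0 -1 -3; 0 0 1]
T5·…·T1 = [1 0 -7; 0 -1 -4; 0 0 1]
T6·…·T1 = [1 0 -6; 0 -1 -1; 0 0 1]
det M = -1; M⁻¹ = [1 0 6; 0 -1 -1; 0 0 1]
M⁻¹ · (-21/5, -1)ᵀ = (9/5, 0)ᵀ

p = (9/5, 0)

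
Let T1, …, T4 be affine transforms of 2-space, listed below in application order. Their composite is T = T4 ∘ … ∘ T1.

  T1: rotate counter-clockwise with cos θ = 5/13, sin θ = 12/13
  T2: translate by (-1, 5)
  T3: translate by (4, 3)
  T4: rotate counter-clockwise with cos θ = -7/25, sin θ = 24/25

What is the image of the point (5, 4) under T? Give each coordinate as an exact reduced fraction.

T1 rotate counter-clockwise with cos θ = 5/13, sin θ = 12/13: (5, 4) → (-23/13, 80/13)
T2 translate by (-1, 5): (-23/13, 80/13) → (-36/13, 145/13)
T3 translate by (4, 3): (-36/13, 145/13) → (16/13, 184/13)
T4 rotate counter-clockwise with cos θ = -7/25, sin θ = 24/25: (16/13, 184/13) → (-4528/325, -904/325)

T(p) = (-4528/325, -904/325)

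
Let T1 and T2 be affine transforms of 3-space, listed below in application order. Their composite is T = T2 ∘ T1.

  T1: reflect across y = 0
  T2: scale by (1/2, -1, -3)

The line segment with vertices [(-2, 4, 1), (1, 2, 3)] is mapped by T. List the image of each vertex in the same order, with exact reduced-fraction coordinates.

T1 reflect across y = 0: (-2, 4, 1) → (-2, -4, 1); (1, 2, 3) → (1, -2, 3)
T2 scale by (1/2, -1, -3): (-2, -4, 1) → (-1, 4, -3); (1, -2, 3) → (1/2, 2, -9)

image vertices: (-1, 4, -3), (1/2, 2, -9)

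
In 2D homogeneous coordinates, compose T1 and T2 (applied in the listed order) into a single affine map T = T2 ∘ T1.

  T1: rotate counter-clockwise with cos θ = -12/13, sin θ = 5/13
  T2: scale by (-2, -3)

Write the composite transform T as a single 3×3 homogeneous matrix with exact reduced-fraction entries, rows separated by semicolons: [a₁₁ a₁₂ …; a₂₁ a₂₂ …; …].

T = [24/13 10/13 0; -15/13 36/13 0; 0 0 1]

T1 = [-12/13 -5/13 0; 5/13 -12/13 0; 0 0 1]
T2·T1 = [24/13 10/13 0; -15/13 36/13 0; 0 0 1]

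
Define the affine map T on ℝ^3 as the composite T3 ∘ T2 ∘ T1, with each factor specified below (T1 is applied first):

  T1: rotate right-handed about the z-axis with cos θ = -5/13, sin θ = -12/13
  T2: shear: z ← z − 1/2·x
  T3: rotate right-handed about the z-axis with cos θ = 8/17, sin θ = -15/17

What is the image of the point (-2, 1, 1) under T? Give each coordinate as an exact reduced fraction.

T1 rotate right-handed about the z-axis with cos θ = -5/13, sin θ = -12/13: (-2, 1, 1) → (22/13, 19/13, 1)
T2 shear: z ← z − 1/2·x: (22/13, 19/13, 1) → (22/13, 19/13, 2/13)
T3 rotate right-handed about the z-axis with cos θ = 8/17, sin θ = -15/17: (22/13, 19/13, 2/13) → (461/221, -178/221, 2/13)

T(p) = (461/221, -178/221, 2/13)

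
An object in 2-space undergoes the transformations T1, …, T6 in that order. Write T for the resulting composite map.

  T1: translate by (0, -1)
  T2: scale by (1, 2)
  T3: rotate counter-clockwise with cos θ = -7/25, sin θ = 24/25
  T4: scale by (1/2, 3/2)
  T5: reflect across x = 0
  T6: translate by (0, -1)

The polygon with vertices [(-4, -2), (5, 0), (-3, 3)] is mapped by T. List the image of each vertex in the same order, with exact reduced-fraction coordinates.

image vertices: (-86/25, -106/25), (-13/50, 176/25), (3/2, -7)

T1 translate by (0, -1): (-4, -2) → (-4, -3); (5, 0) → (5, -1); (-3, 3) → (-3, 2)
T2 scale by (1, 2): (-4, -3) → (-4, -6); (5, -1) → (5, -2); (-3, 2) → (-3, 4)
T3 rotate counter-clockwise with cos θ = -7/25, sin θ = 24/25: (-4, -6) → (172/25, -54/25); (5, -2) → (13/25, 134/25); (-3, 4) → (-3, -4)
T4 scale by (1/2, 3/2): (172/25, -54/25) → (86/25, -81/25); (13/25, 134/25) → (13/50, 201/25); (-3, -4) → (-3/2, -6)
T5 reflect across x = 0: (86/25, -81/25) → (-86/25, -81/25); (13/50, 201/25) → (-13/50, 201/25); (-3/2, -6) → (3/2, -6)
T6 translate by (0, -1): (-86/25, -81/25) → (-86/25, -106/25); (-13/50, 201/25) → (-13/50, 176/25); (3/2, -6) → (3/2, -7)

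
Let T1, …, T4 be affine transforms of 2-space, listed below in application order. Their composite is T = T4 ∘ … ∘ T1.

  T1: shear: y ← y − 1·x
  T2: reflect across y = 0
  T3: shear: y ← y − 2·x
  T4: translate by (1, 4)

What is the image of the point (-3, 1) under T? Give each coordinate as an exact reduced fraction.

T(p) = (-2, 6)

T1 shear: y ← y − 1·x: (-3, 1) → (-3, 4)
T2 reflect across y = 0: (-3, 4) → (-3, -4)
T3 shear: y ← y − 2·x: (-3, -4) → (-3, 2)
T4 translate by (1, 4): (-3, 2) → (-2, 6)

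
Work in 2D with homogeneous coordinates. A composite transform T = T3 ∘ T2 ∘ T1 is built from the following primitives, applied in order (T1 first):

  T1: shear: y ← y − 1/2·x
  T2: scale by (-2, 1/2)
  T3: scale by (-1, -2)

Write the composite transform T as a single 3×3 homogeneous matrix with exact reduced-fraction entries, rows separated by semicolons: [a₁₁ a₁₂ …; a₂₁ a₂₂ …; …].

T = [2 0 0; 1/2 -1 0; 0 0 1]

T1 = [1 0 0; -1/2 1 0; 0 0 1]
T2·T1 = [-2 0 0; -1/4 1/2 0; 0 0 1]
T3·…·T1 = [2 0 0; 1/2 -1 0; 0 0 1]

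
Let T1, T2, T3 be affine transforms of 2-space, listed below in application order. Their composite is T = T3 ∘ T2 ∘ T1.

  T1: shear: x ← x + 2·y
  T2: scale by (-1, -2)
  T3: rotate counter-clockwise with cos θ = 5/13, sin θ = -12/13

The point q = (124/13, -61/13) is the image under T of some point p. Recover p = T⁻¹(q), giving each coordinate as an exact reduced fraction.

T1 = [1 2 0; 0 1 0; 0 0 1]
T2·T1 = [-1 -2 0; 0 -2 0; 0 0 1]
T3·…·T1 = [-5/13 -34/13 0; 12/13 14/13 0; 0 0 1]
det M = 2; M⁻¹ = [7/13 17/13 0; -6/13 -5/26 0; 0 0 1]
M⁻¹ · (124/13, -61/13)ᵀ = (-1, -7/2)ᵀ

p = (-1, -7/2)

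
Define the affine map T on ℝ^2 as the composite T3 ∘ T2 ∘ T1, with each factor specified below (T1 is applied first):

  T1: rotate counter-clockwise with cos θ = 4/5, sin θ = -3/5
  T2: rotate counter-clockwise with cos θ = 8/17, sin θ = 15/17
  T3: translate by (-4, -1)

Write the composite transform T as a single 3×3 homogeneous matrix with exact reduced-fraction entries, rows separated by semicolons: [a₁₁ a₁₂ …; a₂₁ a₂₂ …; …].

T = [77/85 -36/85 -4; 36/85 77/85 -1; 0 0 1]

T1 = [4/5 3/5 0; -3/5 4/5 0; 0 0 1]
T2·T1 = [77/85 -36/85 0; 36/85 77/85 0; 0 0 1]
T3·…·T1 = [77/85 -36/85 -4; 36/85 77/85 -1; 0 0 1]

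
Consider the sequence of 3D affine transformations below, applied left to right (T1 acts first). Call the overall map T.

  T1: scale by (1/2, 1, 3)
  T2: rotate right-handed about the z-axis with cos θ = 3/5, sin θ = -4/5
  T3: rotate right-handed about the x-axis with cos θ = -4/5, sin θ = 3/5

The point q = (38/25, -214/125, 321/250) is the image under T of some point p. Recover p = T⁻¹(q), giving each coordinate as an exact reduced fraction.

T1 = [1/2 0 0 0; 0 1 0 0; 0 0 3 0; 0 0 0 1]
T2·T1 = [3/10 4/5 0 0; -2/5 3/5 0 0; 0 0 3 0; 0 0 0 1]
T3·…·T1 = [3/10 4/5 0 0; 8/25 -12/25 -9/5 0; -6/25 9/25 -12/5 0; 0 0 0 1]
det M = 3/2; M⁻¹ = [6/5 32/25 -24/25 0; 4/5 -12/25 9/25 0; 0 -1/5 -4/15 0; 0 0 0 1]
M⁻¹ · (38/25, -214/125, 321/250)ᵀ = (-8/5, 5/2, 0)ᵀ

p = (-8/5, 5/2, 0)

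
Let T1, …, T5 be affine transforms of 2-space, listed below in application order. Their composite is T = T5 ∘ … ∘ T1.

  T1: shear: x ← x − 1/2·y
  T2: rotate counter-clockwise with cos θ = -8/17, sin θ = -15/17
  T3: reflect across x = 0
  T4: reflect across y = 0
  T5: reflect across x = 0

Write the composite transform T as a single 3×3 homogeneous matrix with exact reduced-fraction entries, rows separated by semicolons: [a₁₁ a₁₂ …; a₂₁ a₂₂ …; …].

T1 = [1 -1/2 0; 0 1 0; 0 0 1]
T2·T1 = [-8/17 19/17 0; -15/17 -1/34 0; 0 0 1]
T3·…·T1 = [8/17 -19/17 0; -15/17 -1/34 0; 0 0 1]
T4·…·T1 = [8/17 -19/17 0; 15/17 1/34 0; 0 0 1]
T5·…·T1 = [-8/17 19/17 0; 15/17 1/34 0; 0 0 1]

T = [-8/17 19/17 0; 15/17 1/34 0; 0 0 1]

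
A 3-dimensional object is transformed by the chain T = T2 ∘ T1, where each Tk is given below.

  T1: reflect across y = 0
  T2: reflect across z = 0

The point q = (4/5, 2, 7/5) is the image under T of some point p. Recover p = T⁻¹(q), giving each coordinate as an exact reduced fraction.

p = (4/5, -2, -7/5)

T1 = [1 0 0 0; 0 -1 0 0; 0 0 1 0; 0 0 0 1]
T2·T1 = [1 0 0 0; 0 -1 0 0; 0 0 -1 0; 0 0 0 1]
det M = 1; M⁻¹ = [1 0 0 0; 0 -1 0 0; 0 0 -1 0; 0 0 0 1]
M⁻¹ · (4/5, 2, 7/5)ᵀ = (4/5, -2, -7/5)ᵀ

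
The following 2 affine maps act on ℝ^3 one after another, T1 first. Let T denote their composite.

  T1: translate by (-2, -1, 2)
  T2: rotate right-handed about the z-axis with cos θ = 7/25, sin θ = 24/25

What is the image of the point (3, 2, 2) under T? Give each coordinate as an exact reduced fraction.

T(p) = (-17/25, 31/25, 4)

T1 translate by (-2, -1, 2): (3, 2, 2) → (1, 1, 4)
T2 rotate right-handed about the z-axis with cos θ = 7/25, sin θ = 24/25: (1, 1, 4) → (-17/25, 31/25, 4)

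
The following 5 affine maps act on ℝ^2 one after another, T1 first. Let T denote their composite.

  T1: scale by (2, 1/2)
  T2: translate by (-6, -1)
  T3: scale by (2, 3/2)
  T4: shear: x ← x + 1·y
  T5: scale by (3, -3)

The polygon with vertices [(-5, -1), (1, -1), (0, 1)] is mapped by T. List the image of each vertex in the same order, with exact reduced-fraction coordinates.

image vertices: (-411/4, 27/4), (-123/4, 27/4), (-153/4, 9/4)

T1 scale by (2, 1/2): (-5, -1) → (-10, -1/2); (1, -1) → (2, -1/2); (0, 1) → (0, 1/2)
T2 translate by (-6, -1): (-10, -1/2) → (-16, -3/2); (2, -1/2) → (-4, -3/2); (0, 1/2) → (-6, -1/2)
T3 scale by (2, 3/2): (-16, -3/2) → (-32, -9/4); (-4, -3/2) → (-8, -9/4); (-6, -1/2) → (-12, -3/4)
T4 shear: x ← x + 1·y: (-32, -9/4) → (-137/4, -9/4); (-8, -9/4) → (-41/4, -9/4); (-12, -3/4) → (-51/4, -3/4)
T5 scale by (3, -3): (-137/4, -9/4) → (-411/4, 27/4); (-41/4, -9/4) → (-123/4, 27/4); (-51/4, -3/4) → (-153/4, 9/4)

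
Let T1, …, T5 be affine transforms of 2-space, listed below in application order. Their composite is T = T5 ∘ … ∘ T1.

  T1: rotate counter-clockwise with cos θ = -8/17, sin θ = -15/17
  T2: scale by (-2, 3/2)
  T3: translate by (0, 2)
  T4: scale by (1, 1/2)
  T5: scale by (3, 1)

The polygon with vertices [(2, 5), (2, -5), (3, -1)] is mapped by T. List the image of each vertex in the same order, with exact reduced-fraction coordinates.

T1 rotate counter-clockwise with cos θ = -8/17, sin θ = -15/17: (2, 5) → (59/17, -70/17); (2, -5) → (-91/17, 10/17); (3, -1) → (-39/17, -37/17)
T2 scale by (-2, 3/2): (59/17, -70/17) → (-118/17, -105/17); (-91/17, 10/17) → (182/17, 15/17); (-39/17, -37/17) → (78/17, -111/34)
T3 translate by (0, 2): (-118/17, -105/17) → (-118/17, -71/17); (182/17, 15/17) → (182/17, 49/17); (78/17, -111/34) → (78/17, -43/34)
T4 scale by (1, 1/2): (-118/17, -71/17) → (-118/17, -71/34); (182/17, 49/17) → (182/17, 49/34); (78/17, -43/34) → (78/17, -43/68)
T5 scale by (3, 1): (-118/17, -71/34) → (-354/17, -71/34); (182/17, 49/34) → (546/17, 49/34); (78/17, -43/68) → (234/17, -43/68)

image vertices: (-354/17, -71/34), (546/17, 49/34), (234/17, -43/68)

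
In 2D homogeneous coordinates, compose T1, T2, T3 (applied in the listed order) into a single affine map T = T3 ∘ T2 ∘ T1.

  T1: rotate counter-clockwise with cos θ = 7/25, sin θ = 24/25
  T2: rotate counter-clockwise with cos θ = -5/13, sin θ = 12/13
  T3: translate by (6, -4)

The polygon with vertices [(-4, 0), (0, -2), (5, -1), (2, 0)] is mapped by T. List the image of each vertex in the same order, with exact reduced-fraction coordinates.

T1 rotate counter-clockwise with cos θ = 7/25, sin θ = 24/25: (-4, 0) → (-28/25, -96/25); (0, -2) → (48/25, -14/25); (5, -1) → (59/25, 113/25); (2, 0) → (14/25, 48/25)
T2 rotate counter-clockwise with cos θ = -5/13, sin θ = 12/13: (-28/25, -96/25) → (1292/325, 144/325); (48/25, -14/25) → (-72/325, 646/325); (59/25, 113/25) → (-127/25, 11/25); (14/25, 48/25) → (-646/325, -72/325)
T3 translate by (6, -4): (1292/325, 144/325) → (3242/325, -1156/325); (-72/325, 646/325) → (1878/325, -654/325); (-127/25, 11/25) → (23/25, -89/25); (-646/325, -72/325) → (1304/325, -1372/325)

image vertices: (3242/325, -1156/325), (1878/325, -654/325), (23/25, -89/25), (1304/325, -1372/325)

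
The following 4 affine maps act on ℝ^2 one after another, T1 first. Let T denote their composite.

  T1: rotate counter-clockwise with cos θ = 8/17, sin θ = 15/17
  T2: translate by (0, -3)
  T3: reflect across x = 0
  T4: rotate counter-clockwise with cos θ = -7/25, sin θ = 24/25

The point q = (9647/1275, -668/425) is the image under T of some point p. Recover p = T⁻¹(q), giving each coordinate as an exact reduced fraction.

p = (-5/3, -5)

T1 = [8/17 -15/17 0; 15/17 8/17 0; 0 0 1]
T2·T1 = [8/17 -15/17 0; 15/17 8/17 -3; 0 0 1]
T3·…·T1 = [-8/17 15/17 0; 15/17 8/17 -3; 0 0 1]
T4·…·T1 = [-304/425 -297/425 72/25; -297/425 304/425 21/25; 0 0 1]
det M = -1; M⁻¹ = [-304/425 -297/425 45/17; -297/425 304/425 24/17; 0 0 1]
M⁻¹ · (9647/1275, -668/425)ᵀ = (-5/3, -5)ᵀ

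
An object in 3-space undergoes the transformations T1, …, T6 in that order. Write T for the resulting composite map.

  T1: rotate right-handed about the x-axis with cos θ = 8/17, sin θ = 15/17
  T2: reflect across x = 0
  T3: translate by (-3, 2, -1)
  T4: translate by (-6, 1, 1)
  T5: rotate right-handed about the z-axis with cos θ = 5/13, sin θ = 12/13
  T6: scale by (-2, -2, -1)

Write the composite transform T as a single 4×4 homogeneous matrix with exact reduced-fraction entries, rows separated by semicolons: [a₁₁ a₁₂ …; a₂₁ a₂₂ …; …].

T = [10/13 192/221 -360/221 162/13; 24/13 -80/221 150/221 186/13; 0 -15/17 -8/17 0; 0 0 0 1]

T1 = [1 0 0 0; 0 8/17 -15/17 0; 0 15/17 8/17 0; 0 0 0 1]
T2·T1 = [-1 0 0 0; 0 8/17 -15/17 0; 0 15/17 8/17 0; 0 0 0 1]
T3·…·T1 = [-1 0 0 -3; 0 8/17 -15/17 2; 0 15/17 8/17 -1; 0 0 0 1]
T4·…·T1 = [-1 0 0 -9; 0 8/17 -15/17 3; 0 15/17 8/17 0; 0 0 0 1]
T5·…·T1 = [-5/13 -96/221 180/221 -81/13; -12/13 40/221 -75/221 -93/13; 0 15/17 8/17 0; 0 0 0 1]
T6·…·T1 = [10/13 192/221 -360/221 162/13; 24/13 -80/221 150/221 186/13; 0 -15/17 -8/17 0; 0 0 0 1]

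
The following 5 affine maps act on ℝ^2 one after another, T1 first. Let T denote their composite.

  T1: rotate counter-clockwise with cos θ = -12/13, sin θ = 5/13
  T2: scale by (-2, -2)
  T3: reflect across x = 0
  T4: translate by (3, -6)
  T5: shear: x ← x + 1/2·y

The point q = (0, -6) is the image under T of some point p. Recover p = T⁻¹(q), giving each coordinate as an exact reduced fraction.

T1 = [-12/13 -5/13 0; 5/13 -12/13 0; 0 0 1]
T2·T1 = [24/13 10/13 0; -10/13 24/13 0; 0 0 1]
T3·…·T1 = [-24/13 -10/13 0; -10/13 24/13 0; 0 0 1]
T4·…·T1 = [-24/13 -10/13 3; -10/13 24/13 -6; 0 0 1]
T5·…·T1 = [-29/13 2/13 0; -10/13 24/13 -6; 0 0 1]
det M = -4; M⁻¹ = [-6/13 1/26 3/13; -5/26 29/52 87/26; 0 0 1]
M⁻¹ · (0, -6)ᵀ = (0, 0)ᵀ

p = (0, 0)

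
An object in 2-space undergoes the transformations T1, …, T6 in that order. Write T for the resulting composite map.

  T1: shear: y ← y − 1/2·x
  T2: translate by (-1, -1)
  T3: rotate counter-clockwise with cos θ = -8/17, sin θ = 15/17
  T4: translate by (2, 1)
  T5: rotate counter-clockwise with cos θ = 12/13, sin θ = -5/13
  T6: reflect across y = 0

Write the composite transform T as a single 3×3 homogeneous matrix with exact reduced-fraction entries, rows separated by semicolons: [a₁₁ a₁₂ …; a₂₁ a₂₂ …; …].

T1 = [1 0 0; -1/2 1 0; 0 0 1]
T2·T1 = [1 0 -1; -1/2 1 -1; 0 0 1]
T3·…·T1 = [-1/34 -15/17 23/17; 19/17 -8/17 -7/17; 0 0 1]
T4·…·T1 = [-1/34 -15/17 57/17; 19/17 -8/17 10/17; 0 0 1]
T5·…·T1 = [89/221 -220/221 734/221; 461/442 -21/221 -165/221; 0 0 1]
T6·…·T1 = [89/221 -220/221 734/221; -461/442 21/221 165/221; 0 0 1]

T = [89/221 -220/221 734/221; -461/442 21/221 165/221; 0 0 1]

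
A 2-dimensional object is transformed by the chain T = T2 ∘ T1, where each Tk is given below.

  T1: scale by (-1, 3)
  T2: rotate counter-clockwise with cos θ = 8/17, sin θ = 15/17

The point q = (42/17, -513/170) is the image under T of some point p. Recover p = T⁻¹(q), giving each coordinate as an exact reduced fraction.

T1 = [-1 0 0; 0 3 0; 0 0 1]
T2·T1 = [-8/17 -45/17 0; -15/17 24/17 0; 0 0 1]
det M = -3; M⁻¹ = [-8/17 -15/17 0; -5/17 8/51 0; 0 0 1]
M⁻¹ · (42/17, -513/170)ᵀ = (3/2, -6/5)ᵀ

p = (3/2, -6/5)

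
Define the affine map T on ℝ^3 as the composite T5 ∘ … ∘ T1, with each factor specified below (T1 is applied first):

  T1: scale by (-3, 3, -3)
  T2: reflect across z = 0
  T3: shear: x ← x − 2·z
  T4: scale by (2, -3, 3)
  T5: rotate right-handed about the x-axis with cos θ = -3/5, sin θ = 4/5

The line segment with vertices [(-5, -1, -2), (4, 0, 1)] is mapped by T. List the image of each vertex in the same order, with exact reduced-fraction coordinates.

T1 scale by (-3, 3, -3): (-5, -1, -2) → (15, -3, 6); (4, 0, 1) → (-12, 0, -3)
T2 reflect across z = 0: (15, -3, 6) → (15, -3, -6); (-12, 0, -3) → (-12, 0, 3)
T3 shear: x ← x − 2·z: (15, -3, -6) → (27, -3, -6); (-12, 0, 3) → (-18, 0, 3)
T4 scale by (2, -3, 3): (27, -3, -6) → (54, 9, -18); (-18, 0, 3) → (-36, 0, 9)
T5 rotate right-handed about the x-axis with cos θ = -3/5, sin θ = 4/5: (54, 9, -18) → (54, 9, 18); (-36, 0, 9) → (-36, -36/5, -27/5)

image vertices: (54, 9, 18), (-36, -36/5, -27/5)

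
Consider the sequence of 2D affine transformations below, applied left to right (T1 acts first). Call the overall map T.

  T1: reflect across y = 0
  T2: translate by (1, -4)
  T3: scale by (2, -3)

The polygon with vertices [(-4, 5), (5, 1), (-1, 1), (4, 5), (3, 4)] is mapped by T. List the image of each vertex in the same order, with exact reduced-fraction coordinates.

image vertices: (-6, 27), (12, 15), (0, 15), (10, 27), (8, 24)

T1 reflect across y = 0: (-4, 5) → (-4, -5); (5, 1) → (5, -1); (-1, 1) → (-1, -1); (4, 5) → (4, -5); (3, 4) → (3, -4)
T2 translate by (1, -4): (-4, -5) → (-3, -9); (5, -1) → (6, -5); (-1, -1) → (0, -5); (4, -5) → (5, -9); (3, -4) → (4, -8)
T3 scale by (2, -3): (-3, -9) → (-6, 27); (6, -5) → (12, 15); (0, -5) → (0, 15); (5, -9) → (10, 27); (4, -8) → (8, 24)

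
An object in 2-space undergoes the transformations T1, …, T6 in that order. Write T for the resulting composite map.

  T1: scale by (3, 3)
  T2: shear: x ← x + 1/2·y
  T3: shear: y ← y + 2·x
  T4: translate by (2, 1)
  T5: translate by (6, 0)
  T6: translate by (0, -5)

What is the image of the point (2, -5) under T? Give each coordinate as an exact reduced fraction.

T1 scale by (3, 3): (2, -5) → (6, -15)
T2 shear: x ← x + 1/2·y: (6, -15) → (-3/2, -15)
T3 shear: y ← y + 2·x: (-3/2, -15) → (-3/2, -18)
T4 translate by (2, 1): (-3/2, -18) → (1/2, -17)
T5 translate by (6, 0): (1/2, -17) → (13/2, -17)
T6 translate by (0, -5): (13/2, -17) → (13/2, -22)

T(p) = (13/2, -22)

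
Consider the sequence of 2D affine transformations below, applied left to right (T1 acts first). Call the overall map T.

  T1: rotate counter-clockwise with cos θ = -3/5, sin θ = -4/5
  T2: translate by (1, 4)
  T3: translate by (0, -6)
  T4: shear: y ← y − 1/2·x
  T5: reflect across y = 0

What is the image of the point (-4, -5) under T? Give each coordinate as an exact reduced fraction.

T1 rotate counter-clockwise with cos θ = -3/5, sin θ = -4/5: (-4, -5) → (-8/5, 31/5)
T2 translate by (1, 4): (-8/5, 31/5) → (-3/5, 51/5)
T3 translate by (0, -6): (-3/5, 51/5) → (-3/5, 21/5)
T4 shear: y ← y − 1/2·x: (-3/5, 21/5) → (-3/5, 9/2)
T5 reflect across y = 0: (-3/5, 9/2) → (-3/5, -9/2)

T(p) = (-3/5, -9/2)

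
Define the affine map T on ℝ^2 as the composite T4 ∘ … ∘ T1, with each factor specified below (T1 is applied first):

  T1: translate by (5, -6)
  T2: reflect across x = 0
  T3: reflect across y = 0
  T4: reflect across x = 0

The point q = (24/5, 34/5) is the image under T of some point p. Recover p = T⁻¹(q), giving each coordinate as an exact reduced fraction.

T1 = [1 0 5; 0 1 -6; 0 0 1]
T2·T1 = [-1 0 -5; 0 1 -6; 0 0 1]
T3·…·T1 = [-1 0 -5; 0 -1 6; 0 0 1]
T4·…·T1 = [1 0 5; 0 -1 6; 0 0 1]
det M = -1; M⁻¹ = [1 0 -5; 0 -1 6; 0 0 1]
M⁻¹ · (24/5, 34/5)ᵀ = (-1/5, -4/5)ᵀ

p = (-1/5, -4/5)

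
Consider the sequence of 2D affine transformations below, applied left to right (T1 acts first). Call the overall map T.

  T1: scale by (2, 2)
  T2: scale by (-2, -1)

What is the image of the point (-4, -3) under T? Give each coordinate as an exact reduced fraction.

T(p) = (16, 6)

T1 scale by (2, 2): (-4, -3) → (-8, -6)
T2 scale by (-2, -1): (-8, -6) → (16, 6)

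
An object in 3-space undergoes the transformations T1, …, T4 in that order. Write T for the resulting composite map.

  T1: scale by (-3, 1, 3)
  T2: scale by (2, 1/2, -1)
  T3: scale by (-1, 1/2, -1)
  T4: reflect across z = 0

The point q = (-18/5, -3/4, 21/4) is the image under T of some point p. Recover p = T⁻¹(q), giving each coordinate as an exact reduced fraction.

T1 = [-3 0 0 0; 0 1 0 0; 0 0 3 0; 0 0 0 1]
T2·T1 = [-6 0 0 0; 0 1/2 0 0; 0 0 -3 0; 0 0 0 1]
T3·…·T1 = [6 0 0 0; 0 1/4 0 0; 0 0 3 0; 0 0 0 1]
T4·…·T1 = [6 0 0 0; 0 1/4 0 0; 0 0 -3 0; 0 0 0 1]
det M = -9/2; M⁻¹ = [1/6 0 0 0; 0 4 0 0; 0 0 -1/3 0; 0 0 0 1]
M⁻¹ · (-18/5, -3/4, 21/4)ᵀ = (-3/5, -3, -7/4)ᵀ

p = (-3/5, -3, -7/4)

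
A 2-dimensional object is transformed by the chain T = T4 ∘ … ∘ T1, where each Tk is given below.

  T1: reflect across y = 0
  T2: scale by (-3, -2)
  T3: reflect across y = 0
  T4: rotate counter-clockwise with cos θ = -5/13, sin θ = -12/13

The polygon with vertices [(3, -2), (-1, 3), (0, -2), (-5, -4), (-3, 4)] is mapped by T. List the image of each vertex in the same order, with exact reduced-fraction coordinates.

T1 reflect across y = 0: (3, -2) → (3, 2); (-1, 3) → (-1, -3); (0, -2) → (0, 2); (-5, -4) → (-5, 4); (-3, 4) → (-3, -4)
T2 scale by (-3, -2): (3, 2) → (-9, -4); (-1, -3) → (3, 6); (0, 2) → (0, -4); (-5, 4) → (15, -8); (-3, -4) → (9, 8)
T3 reflect across y = 0: (-9, -4) → (-9, 4); (3, 6) → (3, -6); (0, -4) → (0, 4); (15, -8) → (15, 8); (9, 8) → (9, -8)
T4 rotate counter-clockwise with cos θ = -5/13, sin θ = -12/13: (-9, 4) → (93/13, 88/13); (3, -6) → (-87/13, -6/13); (0, 4) → (48/13, -20/13); (15, 8) → (21/13, -220/13); (9, -8) → (-141/13, -68/13)

image vertices: (93/13, 88/13), (-87/13, -6/13), (48/13, -20/13), (21/13, -220/13), (-141/13, -68/13)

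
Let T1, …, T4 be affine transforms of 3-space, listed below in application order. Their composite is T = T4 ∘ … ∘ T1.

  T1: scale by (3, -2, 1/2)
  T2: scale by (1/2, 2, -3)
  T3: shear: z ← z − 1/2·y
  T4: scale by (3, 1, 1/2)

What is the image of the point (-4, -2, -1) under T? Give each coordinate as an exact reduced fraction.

T1 scale by (3, -2, 1/2): (-4, -2, -1) → (-12, 4, -1/2)
T2 scale by (1/2, 2, -3): (-12, 4, -1/2) → (-6, 8, 3/2)
T3 shear: z ← z − 1/2·y: (-6, 8, 3/2) → (-6, 8, -5/2)
T4 scale by (3, 1, 1/2): (-6, 8, -5/2) → (-18, 8, -5/4)

T(p) = (-18, 8, -5/4)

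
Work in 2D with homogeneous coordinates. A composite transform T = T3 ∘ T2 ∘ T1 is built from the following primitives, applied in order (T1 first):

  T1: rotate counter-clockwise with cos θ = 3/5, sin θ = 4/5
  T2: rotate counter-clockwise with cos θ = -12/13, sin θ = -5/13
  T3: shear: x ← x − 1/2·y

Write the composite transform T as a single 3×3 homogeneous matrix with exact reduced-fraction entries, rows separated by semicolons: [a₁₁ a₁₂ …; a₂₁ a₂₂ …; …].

T1 = [3/5 -4/5 0; 4/5 3/5 0; 0 0 1]
T2·T1 = [-16/65 63/65 0; -63/65 -16/65 0; 0 0 1]
T3·…·T1 = [31/130 71/65 0; -63/65 -16/65 0; 0 0 1]

T = [31/130 71/65 0; -63/65 -16/65 0; 0 0 1]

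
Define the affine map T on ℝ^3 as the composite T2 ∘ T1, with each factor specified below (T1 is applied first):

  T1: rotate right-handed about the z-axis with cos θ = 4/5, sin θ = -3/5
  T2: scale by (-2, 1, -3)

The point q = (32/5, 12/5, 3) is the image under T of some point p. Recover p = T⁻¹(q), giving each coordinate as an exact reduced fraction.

T1 = [4/5 3/5 0 0; -3/5 4/5 0 0; 0 0 1 0; 0 0 0 1]
T2·T1 = [-8/5 -6/5 0 0; -3/5 4/5 0 0; 0 0 -3 0; 0 0 0 1]
det M = 6; M⁻¹ = [-2/5 -3/5 0 0; -3/10 4/5 0 0; 0 0 -1/3 0; 0 0 0 1]
M⁻¹ · (32/5, 12/5, 3)ᵀ = (-4, 0, -1)ᵀ

p = (-4, 0, -1)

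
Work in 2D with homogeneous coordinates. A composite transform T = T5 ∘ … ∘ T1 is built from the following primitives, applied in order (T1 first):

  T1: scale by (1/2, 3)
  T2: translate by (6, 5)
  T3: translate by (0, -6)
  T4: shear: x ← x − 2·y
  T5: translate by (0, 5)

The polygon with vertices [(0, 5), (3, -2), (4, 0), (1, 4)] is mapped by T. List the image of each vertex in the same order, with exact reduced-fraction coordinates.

T1 scale by (1/2, 3): (0, 5) → (0, 15); (3, -2) → (3/2, -6); (4, 0) → (2, 0); (1, 4) → (1/2, 12)
T2 translate by (6, 5): (0, 15) → (6, 20); (3/2, -6) → (15/2, -1); (2, 0) → (8, 5); (1/2, 12) → (13/2, 17)
T3 translate by (0, -6): (6, 20) → (6, 14); (15/2, -1) → (15/2, -7); (8, 5) → (8, -1); (13/2, 17) → (13/2, 11)
T4 shear: x ← x − 2·y: (6, 14) → (-22, 14); (15/2, -7) → (43/2, -7); (8, -1) → (10, -1); (13/2, 11) → (-31/2, 11)
T5 translate by (0, 5): (-22, 14) → (-22, 19); (43/2, -7) → (43/2, -2); (10, -1) → (10, 4); (-31/2, 11) → (-31/2, 16)

image vertices: (-22, 19), (43/2, -2), (10, 4), (-31/2, 16)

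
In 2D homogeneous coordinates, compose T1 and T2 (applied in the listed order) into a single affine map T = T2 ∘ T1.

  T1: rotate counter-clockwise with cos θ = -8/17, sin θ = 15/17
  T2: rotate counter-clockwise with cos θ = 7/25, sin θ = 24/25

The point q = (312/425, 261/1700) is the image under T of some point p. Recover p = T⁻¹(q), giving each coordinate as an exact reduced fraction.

p = (-3/4, 0)

T1 = [-8/17 -15/17 0; 15/17 -8/17 0; 0 0 1]
T2·T1 = [-416/425 87/425 0; -87/425 -416/425 0; 0 0 1]
det M = 1; M⁻¹ = [-416/425 -87/425 0; 87/425 -416/425 0; 0 0 1]
M⁻¹ · (312/425, 261/1700)ᵀ = (-3/4, 0)ᵀ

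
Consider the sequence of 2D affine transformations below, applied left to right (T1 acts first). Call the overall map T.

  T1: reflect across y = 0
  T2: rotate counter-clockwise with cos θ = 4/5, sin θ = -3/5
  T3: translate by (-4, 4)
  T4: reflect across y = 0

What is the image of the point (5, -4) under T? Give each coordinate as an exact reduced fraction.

T(p) = (12/5, -21/5)

T1 reflect across y = 0: (5, -4) → (5, 4)
T2 rotate counter-clockwise with cos θ = 4/5, sin θ = -3/5: (5, 4) → (32/5, 1/5)
T3 translate by (-4, 4): (32/5, 1/5) → (12/5, 21/5)
T4 reflect across y = 0: (12/5, 21/5) → (12/5, -21/5)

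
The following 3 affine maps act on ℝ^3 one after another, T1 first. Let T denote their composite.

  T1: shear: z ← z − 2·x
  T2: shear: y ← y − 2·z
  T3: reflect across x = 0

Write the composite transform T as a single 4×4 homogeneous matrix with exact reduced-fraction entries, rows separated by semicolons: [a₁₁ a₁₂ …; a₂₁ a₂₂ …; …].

T1 = [1 0 0 0; 0 1 0 0; -2 0 1 0; 0 0 0 1]
T2·T1 = [1 0 0 0; 4 1 -2 0; -2 0 1 0; 0 0 0 1]
T3·…·T1 = [-1 0 0 0; 4 1 -2 0; -2 0 1 0; 0 0 0 1]

T = [-1 0 0 0; 4 1 -2 0; -2 0 1 0; 0 0 0 1]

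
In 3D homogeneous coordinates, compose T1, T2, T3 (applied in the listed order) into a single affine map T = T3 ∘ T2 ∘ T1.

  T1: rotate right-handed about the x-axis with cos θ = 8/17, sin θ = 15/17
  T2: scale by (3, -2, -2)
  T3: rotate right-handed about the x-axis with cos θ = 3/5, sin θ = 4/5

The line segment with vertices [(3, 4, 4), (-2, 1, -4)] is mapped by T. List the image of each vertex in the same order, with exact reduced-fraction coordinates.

T1 rotate right-handed about the x-axis with cos θ = 8/17, sin θ = 15/17: (3, 4, 4) → (3, -28/17, 92/17); (-2, 1, -4) → (-2, 4, -1)
T2 scale by (3, -2, -2): (3, -28/17, 92/17) → (9, 56/17, -184/17); (-2, 4, -1) → (-6, -8, 2)
T3 rotate right-handed about the x-axis with cos θ = 3/5, sin θ = 4/5: (9, 56/17, -184/17) → (9, 904/85, -328/85); (-6, -8, 2) → (-6, -32/5, -26/5)

image vertices: (9, 904/85, -328/85), (-6, -32/5, -26/5)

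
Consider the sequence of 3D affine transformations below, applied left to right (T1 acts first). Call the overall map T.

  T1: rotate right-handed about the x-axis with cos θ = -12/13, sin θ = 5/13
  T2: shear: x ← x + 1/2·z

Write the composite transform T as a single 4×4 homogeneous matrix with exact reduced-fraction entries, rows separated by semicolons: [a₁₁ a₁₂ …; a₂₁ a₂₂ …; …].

T1 = [1 0 0 0; 0 -12/13 -5/13 0; 0 5/13 -12/13 0; 0 0 0 1]
T2·T1 = [1 5/26 -6/13 0; 0 -12/13 -5/13 0; 0 5/13 -12/13 0; 0 0 0 1]

T = [1 5/26 -6/13 0; 0 -12/13 -5/13 0; 0 5/13 -12/13 0; 0 0 0 1]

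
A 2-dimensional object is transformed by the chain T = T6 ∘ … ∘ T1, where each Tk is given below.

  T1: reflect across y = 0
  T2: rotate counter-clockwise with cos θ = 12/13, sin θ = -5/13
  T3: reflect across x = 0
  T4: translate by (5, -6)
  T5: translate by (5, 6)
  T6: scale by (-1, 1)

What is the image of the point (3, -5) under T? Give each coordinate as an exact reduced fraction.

T(p) = (-69/13, 45/13)

T1 reflect across y = 0: (3, -5) → (3, 5)
T2 rotate counter-clockwise with cos θ = 12/13, sin θ = -5/13: (3, 5) → (61/13, 45/13)
T3 reflect across x = 0: (61/13, 45/13) → (-61/13, 45/13)
T4 translate by (5, -6): (-61/13, 45/13) → (4/13, -33/13)
T5 translate by (5, 6): (4/13, -33/13) → (69/13, 45/13)
T6 scale by (-1, 1): (69/13, 45/13) → (-69/13, 45/13)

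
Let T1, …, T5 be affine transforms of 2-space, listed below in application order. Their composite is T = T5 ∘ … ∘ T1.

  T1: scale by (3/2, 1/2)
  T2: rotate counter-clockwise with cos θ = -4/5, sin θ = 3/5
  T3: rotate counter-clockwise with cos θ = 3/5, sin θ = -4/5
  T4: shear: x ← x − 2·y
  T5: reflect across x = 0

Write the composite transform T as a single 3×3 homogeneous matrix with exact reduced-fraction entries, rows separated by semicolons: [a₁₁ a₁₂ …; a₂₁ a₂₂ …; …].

T1 = [3/2 0 0; 0 1/2 0; 0 0 1]
T2·T1 = [-6/5 -3/10 0; 9/10 -2/5 0; 0 0 1]
T3·…·T1 = [0 -1/2 0; 3/2 0 0; 0 0 1]
T4·…·T1 = [-3 -1/2 0; 3/2 0 0; 0 0 1]
T5·…·T1 = [3 1/2 0; 3/2 0 0; 0 0 1]

T = [3 1/2 0; 3/2 0 0; 0 0 1]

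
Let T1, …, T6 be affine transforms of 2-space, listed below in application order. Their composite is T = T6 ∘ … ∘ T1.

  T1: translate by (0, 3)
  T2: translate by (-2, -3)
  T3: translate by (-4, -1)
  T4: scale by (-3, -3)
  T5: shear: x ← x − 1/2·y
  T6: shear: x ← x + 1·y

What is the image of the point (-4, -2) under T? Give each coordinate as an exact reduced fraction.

T(p) = (69/2, 9)

T1 translate by (0, 3): (-4, -2) → (-4, 1)
T2 translate by (-2, -3): (-4, 1) → (-6, -2)
T3 translate by (-4, -1): (-6, -2) → (-10, -3)
T4 scale by (-3, -3): (-10, -3) → (30, 9)
T5 shear: x ← x − 1/2·y: (30, 9) → (51/2, 9)
T6 shear: x ← x + 1·y: (51/2, 9) → (69/2, 9)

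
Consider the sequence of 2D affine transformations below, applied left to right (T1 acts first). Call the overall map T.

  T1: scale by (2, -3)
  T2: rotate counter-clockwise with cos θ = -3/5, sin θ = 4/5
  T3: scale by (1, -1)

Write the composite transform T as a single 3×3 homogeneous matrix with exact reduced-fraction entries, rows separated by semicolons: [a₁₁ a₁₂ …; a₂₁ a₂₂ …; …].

T = [-6/5 12/5 0; -8/5 -9/5 0; 0 0 1]

T1 = [2 0 0; 0 -3 0; 0 0 1]
T2·T1 = [-6/5 12/5 0; 8/5 9/5 0; 0 0 1]
T3·…·T1 = [-6/5 12/5 0; -8/5 -9/5 0; 0 0 1]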